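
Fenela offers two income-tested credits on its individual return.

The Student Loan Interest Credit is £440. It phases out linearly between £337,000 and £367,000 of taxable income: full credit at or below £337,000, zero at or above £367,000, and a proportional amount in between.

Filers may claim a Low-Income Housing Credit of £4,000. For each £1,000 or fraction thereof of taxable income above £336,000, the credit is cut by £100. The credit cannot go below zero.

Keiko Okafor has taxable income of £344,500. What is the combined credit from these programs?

£3,430

Student Loan Interest Credit: £344,500 is £7,500 into a £30,000 phase-out range, leaving 22,500/30,000 of the credit: £440 × 22,500/30,000 = £330.
Low-Income Housing Credit: income exceeds £336,000 by £8,500, which is 9 full-or-partial £1,000 increments; reduction = 9 × £100 = £900, leaving £3,100.
Total: £330 + £3,100 = £3,430.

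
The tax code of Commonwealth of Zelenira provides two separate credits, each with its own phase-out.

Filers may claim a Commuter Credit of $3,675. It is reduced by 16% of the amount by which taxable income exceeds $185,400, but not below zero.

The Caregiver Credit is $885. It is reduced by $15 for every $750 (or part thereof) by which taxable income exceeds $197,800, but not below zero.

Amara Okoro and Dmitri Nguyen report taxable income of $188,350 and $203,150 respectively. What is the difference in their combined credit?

$2,488

Amara ($188,350): Commuter Credit: 16% of the $2,950 excess over $185,400 is $472; credit = $3,675 − $472 = $3,203. Caregiver Credit: $188,350 is at or below the $197,800 threshold, so the full $885 applies. total $3,203 + $885 = $4,088
Dmitri ($203,150): Commuter Credit: 16% of the $17,750 excess over $185,400 is $2,840; credit = $3,675 − $2,840 = $835. Caregiver Credit: income exceeds $197,800 by $5,350, which is 8 full-or-partial $750 increments; reduction = 8 × $15 = $120, leaving $765. total $835 + $765 = $1,600
Difference: |$4,088 − $1,600| = $2,488.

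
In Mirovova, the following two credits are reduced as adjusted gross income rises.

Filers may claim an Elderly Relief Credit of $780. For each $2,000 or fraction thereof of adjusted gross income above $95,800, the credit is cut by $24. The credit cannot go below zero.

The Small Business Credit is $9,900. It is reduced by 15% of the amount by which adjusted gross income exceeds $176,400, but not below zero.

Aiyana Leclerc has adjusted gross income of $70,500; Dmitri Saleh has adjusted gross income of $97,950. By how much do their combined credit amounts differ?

Aiyana ($70,500): Elderly Relief Credit: $70,500 is at or below the $95,800 threshold, so the full $780 applies. Small Business Credit: $70,500 is at or below the $176,400 threshold, so the full $9,900 applies. total $780 + $9,900 = $10,680
Dmitri ($97,950): Elderly Relief Credit: income exceeds $95,800 by $2,150, which is 2 full-or-partial $2,000 increments; reduction = 2 × $24 = $48, leaving $732. Small Business Credit: $97,950 is at or below the $176,400 threshold, so the full $9,900 applies. total $732 + $9,900 = $10,632
Difference: |$10,680 − $10,632| = $48.

$48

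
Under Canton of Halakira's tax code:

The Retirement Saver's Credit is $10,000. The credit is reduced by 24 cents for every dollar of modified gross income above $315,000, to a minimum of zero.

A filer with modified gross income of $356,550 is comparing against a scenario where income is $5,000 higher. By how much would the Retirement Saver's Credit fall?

$28

At $356,550 — 24% of the $41,550 excess over $315,000 is $9,972; credit = $10,000 − $9,972 = $28.
At $361,550 — 24% of the $46,550 excess over $315,000 is $11,172 ≥ base, so the credit is $0.
Lost: $28 − $0 = $28.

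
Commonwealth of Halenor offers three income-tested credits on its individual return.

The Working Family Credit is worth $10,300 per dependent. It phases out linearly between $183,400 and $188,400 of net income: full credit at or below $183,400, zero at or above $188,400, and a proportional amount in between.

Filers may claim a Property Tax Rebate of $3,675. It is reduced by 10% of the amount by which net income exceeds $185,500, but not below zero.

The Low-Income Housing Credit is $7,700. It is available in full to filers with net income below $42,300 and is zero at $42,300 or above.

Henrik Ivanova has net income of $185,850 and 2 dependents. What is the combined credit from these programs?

$14,146

Working Family Credit: base = 2 × $10,300 = $20,600. $185,850 is $2,450 into a $5,000 phase-out range, leaving 2,550/5,000 of the credit: $20,600 × 2,550/5,000 = $10,506.
Property Tax Rebate: 10% of the $350 excess over $185,500 is $35; credit = $3,675 − $35 = $3,640.
Low-Income Housing Credit: $185,850 meets or exceeds the $42,300 cutoff, so the credit is $0.
Total: $10,506 + $3,640 + $0 = $14,146.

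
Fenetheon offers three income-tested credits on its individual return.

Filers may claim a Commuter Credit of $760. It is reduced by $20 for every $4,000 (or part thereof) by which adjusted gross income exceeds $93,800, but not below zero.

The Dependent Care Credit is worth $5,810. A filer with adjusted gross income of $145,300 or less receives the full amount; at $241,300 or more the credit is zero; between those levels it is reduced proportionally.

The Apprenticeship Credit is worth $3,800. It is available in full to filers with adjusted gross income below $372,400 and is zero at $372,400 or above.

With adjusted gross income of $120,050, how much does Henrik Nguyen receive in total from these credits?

Commuter Credit: income exceeds $93,800 by $26,250, which is 7 full-or-partial $4,000 increments; reduction = 7 × $20 = $140, leaving $620.
Dependent Care Credit: $120,050 is at or below the $145,300 threshold, so the full $5,810 applies.
Apprenticeship Credit: $120,050 is below the $372,400 cutoff, so the full $3,800 applies.
Total: $620 + $5,810 + $3,800 = $10,230.

$10,230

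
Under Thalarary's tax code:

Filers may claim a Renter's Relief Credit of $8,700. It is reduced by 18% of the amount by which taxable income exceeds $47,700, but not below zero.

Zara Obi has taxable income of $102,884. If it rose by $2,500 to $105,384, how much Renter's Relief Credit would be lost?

At $102,884 — 18% of the $55,184 excess over $47,700 is $9,933.12 ≥ base, so the credit is $0.
At $105,384 — 18% of the $57,684 excess over $47,700 is $10,383.12 ≥ base, so the credit is $0.
Lost: $0 − $0 = $0.

$0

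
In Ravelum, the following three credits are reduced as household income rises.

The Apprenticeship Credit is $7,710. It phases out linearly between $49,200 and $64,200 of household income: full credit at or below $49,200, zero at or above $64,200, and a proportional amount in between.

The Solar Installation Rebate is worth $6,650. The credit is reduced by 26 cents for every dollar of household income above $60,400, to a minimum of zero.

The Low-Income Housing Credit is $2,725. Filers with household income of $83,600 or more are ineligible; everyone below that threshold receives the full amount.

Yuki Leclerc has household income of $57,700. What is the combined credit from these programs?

$12,716

Apprenticeship Credit: $57,700 is $8,500 into a $15,000 phase-out range, leaving 6,500/15,000 of the credit: $7,710 × 6,500/15,000 = $3,341.
Solar Installation Rebate: $57,700 is at or below the $60,400 threshold, so the full $6,650 applies.
Low-Income Housing Credit: $57,700 is below the $83,600 cutoff, so the full $2,725 applies.
Total: $3,341 + $6,650 + $2,725 = $12,716.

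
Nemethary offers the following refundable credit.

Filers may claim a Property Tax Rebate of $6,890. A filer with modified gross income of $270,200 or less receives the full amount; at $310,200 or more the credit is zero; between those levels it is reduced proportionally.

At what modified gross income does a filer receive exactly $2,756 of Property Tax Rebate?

$294,200

$2,756 is 2,756/6,890 of the full $6,890, so 4,134/6,890 of the $40,000 range has been used: income = $270,200 + $40,000 × 4,134/6,890 = $294,200.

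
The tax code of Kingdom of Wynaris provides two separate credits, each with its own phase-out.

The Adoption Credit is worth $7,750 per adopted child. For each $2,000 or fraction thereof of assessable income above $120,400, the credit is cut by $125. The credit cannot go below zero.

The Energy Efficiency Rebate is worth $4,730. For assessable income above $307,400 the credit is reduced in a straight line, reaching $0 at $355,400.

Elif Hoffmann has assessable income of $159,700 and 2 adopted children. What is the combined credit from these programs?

$17,730

Adoption Credit: base = 2 × $7,750 = $15,500. income exceeds $120,400 by $39,300, which is 20 full-or-partial $2,000 increments; reduction = 20 × $125 = $2,500, leaving $13,000.
Energy Efficiency Rebate: $159,700 is at or below the $307,400 threshold, so the full $4,730 applies.
Total: $13,000 + $4,730 = $17,730.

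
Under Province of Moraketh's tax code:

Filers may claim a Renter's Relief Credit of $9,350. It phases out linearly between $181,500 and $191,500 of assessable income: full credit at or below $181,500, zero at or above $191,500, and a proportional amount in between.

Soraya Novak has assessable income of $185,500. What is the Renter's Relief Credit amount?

Renter's Relief Credit: $185,500 is $4,000 into a $10,000 phase-out range, leaving 6,000/10,000 of the credit: $9,350 × 6,000/10,000 = $5,610.

$5,610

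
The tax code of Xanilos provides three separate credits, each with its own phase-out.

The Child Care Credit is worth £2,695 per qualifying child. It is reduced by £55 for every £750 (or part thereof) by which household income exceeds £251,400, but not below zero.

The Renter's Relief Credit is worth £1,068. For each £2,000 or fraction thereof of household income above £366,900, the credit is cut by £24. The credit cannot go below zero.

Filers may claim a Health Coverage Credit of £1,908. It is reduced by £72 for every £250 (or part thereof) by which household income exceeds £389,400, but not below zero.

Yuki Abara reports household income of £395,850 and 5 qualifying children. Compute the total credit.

£3,604

Child Care Credit: base = 5 × £2,695 = £13,475. income exceeds £251,400 by £144,450, which is 193 full-or-partial £750 increments; reduction = 193 × £55 = £10,615, leaving £2,860.
Renter's Relief Credit: income exceeds £366,900 by £28,950, which is 15 full-or-partial £2,000 increments; reduction = 15 × £24 = £360, leaving £708.
Health Coverage Credit: income exceeds £389,400 by £6,450, which is 26 full-or-partial £250 increments; reduction = 26 × £72 = £1,872, leaving £36.
Total: £2,860 + £708 + £36 = £3,604.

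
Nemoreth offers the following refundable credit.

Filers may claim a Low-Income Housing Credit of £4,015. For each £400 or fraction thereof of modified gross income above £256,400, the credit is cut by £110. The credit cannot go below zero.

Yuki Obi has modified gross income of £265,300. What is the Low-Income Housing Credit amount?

£1,485

Low-Income Housing Credit: income exceeds £256,400 by £8,900, which is 23 full-or-partial £400 increments; reduction = 23 × £110 = £2,530, leaving £1,485.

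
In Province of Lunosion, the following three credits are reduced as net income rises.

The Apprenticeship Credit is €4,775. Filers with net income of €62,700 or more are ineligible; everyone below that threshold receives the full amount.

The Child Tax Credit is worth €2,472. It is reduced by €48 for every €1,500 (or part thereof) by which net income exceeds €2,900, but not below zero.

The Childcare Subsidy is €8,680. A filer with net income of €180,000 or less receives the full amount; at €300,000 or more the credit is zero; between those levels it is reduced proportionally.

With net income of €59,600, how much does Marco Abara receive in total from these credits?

Apprenticeship Credit: €59,600 is below the €62,700 cutoff, so the full €4,775 applies.
Child Tax Credit: income exceeds €2,900 by €56,700, which is 38 full-or-partial €1,500 increments; reduction = 38 × €48 = €1,824, leaving €648.
Childcare Subsidy: €59,600 is at or below the €180,000 threshold, so the full €8,680 applies.
Total: €4,775 + €648 + €8,680 = €14,103.

€14,103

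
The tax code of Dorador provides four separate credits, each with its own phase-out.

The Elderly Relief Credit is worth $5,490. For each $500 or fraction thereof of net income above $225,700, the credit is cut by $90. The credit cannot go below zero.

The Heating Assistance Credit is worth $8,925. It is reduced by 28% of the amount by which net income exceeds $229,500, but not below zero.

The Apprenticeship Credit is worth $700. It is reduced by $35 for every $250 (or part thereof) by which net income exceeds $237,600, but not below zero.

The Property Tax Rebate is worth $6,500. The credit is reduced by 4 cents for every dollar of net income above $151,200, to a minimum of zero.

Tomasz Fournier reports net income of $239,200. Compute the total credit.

Elderly Relief Credit: income exceeds $225,700 by $13,500, which is 27 full-or-partial $500 increments; reduction = 27 × $90 = $2,430, leaving $3,060.
Heating Assistance Credit: 28% of the $9,700 excess over $229,500 is $2,716; credit = $8,925 − $2,716 = $6,209.
Apprenticeship Credit: income exceeds $237,600 by $1,600, which is 7 full-or-partial $250 increments; reduction = 7 × $35 = $245, leaving $455.
Property Tax Rebate: 4% of the $88,000 excess over $151,200 is $3,520; credit = $6,500 − $3,520 = $2,980.
Total: $3,060 + $6,209 + $455 + $2,980 = $12,704.

$12,704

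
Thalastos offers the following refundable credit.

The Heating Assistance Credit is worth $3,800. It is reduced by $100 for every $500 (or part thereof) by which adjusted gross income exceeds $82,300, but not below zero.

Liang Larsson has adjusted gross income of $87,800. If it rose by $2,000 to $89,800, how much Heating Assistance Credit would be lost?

At $87,800 — income exceeds $82,300 by $5,500, which is 11 full-or-partial $500 increments; reduction = 11 × $100 = $1,100, leaving $2,700.
At $89,800 — income exceeds $82,300 by $7,500, which is 15 full-or-partial $500 increments; reduction = 15 × $100 = $1,500, leaving $2,300.
Lost: $2,700 − $2,300 = $400.

$400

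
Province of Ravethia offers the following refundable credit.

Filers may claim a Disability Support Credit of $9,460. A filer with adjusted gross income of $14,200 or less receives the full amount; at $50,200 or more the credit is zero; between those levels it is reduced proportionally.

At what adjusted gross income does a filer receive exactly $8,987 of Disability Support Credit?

$8,987 is 8,987/9,460 of the full $9,460, so 473/9,460 of the $36,000 range has been used: income = $14,200 + $36,000 × 473/9,460 = $16,000.

$16,000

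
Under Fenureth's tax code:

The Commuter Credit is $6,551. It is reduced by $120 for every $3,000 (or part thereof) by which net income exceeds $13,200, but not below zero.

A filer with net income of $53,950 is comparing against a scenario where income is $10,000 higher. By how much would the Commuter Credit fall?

$360

At $53,950 — income exceeds $13,200 by $40,750, which is 14 full-or-partial $3,000 increments; reduction = 14 × $120 = $1,680, leaving $4,871.
At $63,950 — income exceeds $13,200 by $50,750, which is 17 full-or-partial $3,000 increments; reduction = 17 × $120 = $2,040, leaving $4,511.
Lost: $4,871 − $4,511 = $360.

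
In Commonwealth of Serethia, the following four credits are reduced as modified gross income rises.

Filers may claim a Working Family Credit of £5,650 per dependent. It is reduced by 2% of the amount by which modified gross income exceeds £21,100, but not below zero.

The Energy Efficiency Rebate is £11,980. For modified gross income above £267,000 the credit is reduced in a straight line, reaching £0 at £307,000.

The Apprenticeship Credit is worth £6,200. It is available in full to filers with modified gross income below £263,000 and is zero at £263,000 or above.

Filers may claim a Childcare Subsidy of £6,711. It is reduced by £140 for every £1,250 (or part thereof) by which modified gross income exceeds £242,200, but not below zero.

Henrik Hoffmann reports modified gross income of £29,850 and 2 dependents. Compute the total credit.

Working Family Credit: base = 2 × £5,650 = £11,300. 2% of the £8,750 excess over £21,100 is £175; credit = £11,300 − £175 = £11,125.
Energy Efficiency Rebate: £29,850 is at or below the £267,000 threshold, so the full £11,980 applies.
Apprenticeship Credit: £29,850 is below the £263,000 cutoff, so the full £6,200 applies.
Childcare Subsidy: £29,850 is at or below the £242,200 threshold, so the full £6,711 applies.
Total: £11,125 + £11,980 + £6,200 + £6,711 = £36,016.

£36,016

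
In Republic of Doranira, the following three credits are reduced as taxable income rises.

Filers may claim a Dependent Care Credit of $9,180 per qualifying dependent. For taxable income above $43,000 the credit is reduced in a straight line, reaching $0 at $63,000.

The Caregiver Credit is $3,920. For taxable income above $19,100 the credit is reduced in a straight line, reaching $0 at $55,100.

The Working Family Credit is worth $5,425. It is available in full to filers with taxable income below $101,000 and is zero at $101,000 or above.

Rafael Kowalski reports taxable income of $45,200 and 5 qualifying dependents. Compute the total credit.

$47,354

Dependent Care Credit: base = 5 × $9,180 = $45,900. $45,200 is $2,200 into a $20,000 phase-out range, leaving 17,800/20,000 of the credit: $45,900 × 17,800/20,000 = $40,851.
Caregiver Credit: $45,200 is $26,100 into a $36,000 phase-out range, leaving 9,900/36,000 of the credit: $3,920 × 9,900/36,000 = $1,078.
Working Family Credit: $45,200 is below the $101,000 cutoff, so the full $5,425 applies.
Total: $40,851 + $1,078 + $5,425 = $47,354.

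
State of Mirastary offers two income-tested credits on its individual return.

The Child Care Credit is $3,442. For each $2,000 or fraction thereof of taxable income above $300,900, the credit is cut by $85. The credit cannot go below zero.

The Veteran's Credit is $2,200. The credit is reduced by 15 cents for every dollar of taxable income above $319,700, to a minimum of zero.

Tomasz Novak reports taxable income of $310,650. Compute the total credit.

$5,217

Child Care Credit: income exceeds $300,900 by $9,750, which is 5 full-or-partial $2,000 increments; reduction = 5 × $85 = $425, leaving $3,017.
Veteran's Credit: $310,650 is at or below the $319,700 threshold, so the full $2,200 applies.
Total: $3,017 + $2,200 = $5,217.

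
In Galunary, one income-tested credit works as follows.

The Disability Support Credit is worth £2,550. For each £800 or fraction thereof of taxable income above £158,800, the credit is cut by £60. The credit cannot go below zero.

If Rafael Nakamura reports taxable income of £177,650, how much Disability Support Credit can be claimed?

Disability Support Credit: income exceeds £158,800 by £18,850, which is 24 full-or-partial £800 increments; reduction = 24 × £60 = £1,440, leaving £1,110.

£1,110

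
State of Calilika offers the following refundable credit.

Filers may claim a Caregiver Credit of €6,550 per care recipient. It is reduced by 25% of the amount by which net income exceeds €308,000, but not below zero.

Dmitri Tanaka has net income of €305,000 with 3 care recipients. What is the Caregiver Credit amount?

Caregiver Credit: base = 3 × €6,550 = €19,650. €305,000 is at or below the €308,000 threshold, so the full €19,650 applies.

€19,650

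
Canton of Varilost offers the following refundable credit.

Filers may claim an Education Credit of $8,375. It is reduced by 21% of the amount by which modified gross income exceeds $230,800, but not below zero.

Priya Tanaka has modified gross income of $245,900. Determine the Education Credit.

$5,204

Education Credit: 21% of the $15,100 excess over $230,800 is $3,171; credit = $8,375 − $3,171 = $5,204.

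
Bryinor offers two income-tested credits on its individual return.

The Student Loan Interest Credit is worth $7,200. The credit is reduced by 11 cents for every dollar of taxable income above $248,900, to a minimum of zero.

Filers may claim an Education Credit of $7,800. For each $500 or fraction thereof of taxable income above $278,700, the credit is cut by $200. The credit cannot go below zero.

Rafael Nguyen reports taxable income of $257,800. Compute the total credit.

Student Loan Interest Credit: 11% of the $8,900 excess over $248,900 is $979; credit = $7,200 − $979 = $6,221.
Education Credit: $257,800 is at or below the $278,700 threshold, so the full $7,800 applies.
Total: $6,221 + $7,800 = $14,021.

$14,021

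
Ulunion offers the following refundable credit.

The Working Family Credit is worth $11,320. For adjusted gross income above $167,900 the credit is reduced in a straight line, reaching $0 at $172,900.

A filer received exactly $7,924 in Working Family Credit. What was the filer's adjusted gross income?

$169,400

$7,924 is 7,924/11,320 of the full $11,320, so 3,396/11,320 of the $5,000 range has been used: income = $167,900 + $5,000 × 3,396/11,320 = $169,400.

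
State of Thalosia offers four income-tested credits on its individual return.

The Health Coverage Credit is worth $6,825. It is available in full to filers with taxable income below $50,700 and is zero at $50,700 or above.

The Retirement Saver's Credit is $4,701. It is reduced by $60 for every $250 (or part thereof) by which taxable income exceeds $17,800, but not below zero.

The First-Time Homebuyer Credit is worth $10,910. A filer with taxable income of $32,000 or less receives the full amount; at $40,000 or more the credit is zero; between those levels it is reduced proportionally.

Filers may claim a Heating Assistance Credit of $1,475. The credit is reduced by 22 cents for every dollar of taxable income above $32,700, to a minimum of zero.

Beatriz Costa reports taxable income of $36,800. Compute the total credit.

Health Coverage Credit: $36,800 is below the $50,700 cutoff, so the full $6,825 applies.
Retirement Saver's Credit: income exceeds $17,800 by $19,000, which is 76 full-or-partial $250 increments; reduction = 76 × $60 = $4,560, leaving $141.
First-Time Homebuyer Credit: $36,800 is $4,800 into a $8,000 phase-out range, leaving 3,200/8,000 of the credit: $10,910 × 3,200/8,000 = $4,364.
Heating Assistance Credit: 22% of the $4,100 excess over $32,700 is $902; credit = $1,475 − $902 = $573.
Total: $6,825 + $141 + $4,364 + $573 = $11,903.

$11,903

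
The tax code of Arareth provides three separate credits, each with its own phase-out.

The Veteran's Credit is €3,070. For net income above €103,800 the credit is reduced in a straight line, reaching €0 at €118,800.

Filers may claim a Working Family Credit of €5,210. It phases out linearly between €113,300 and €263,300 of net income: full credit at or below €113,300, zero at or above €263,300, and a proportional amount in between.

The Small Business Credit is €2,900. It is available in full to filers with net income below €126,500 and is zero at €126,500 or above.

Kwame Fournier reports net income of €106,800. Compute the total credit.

€10,566

Veteran's Credit: €106,800 is €3,000 into a €15,000 phase-out range, leaving 12,000/15,000 of the credit: €3,070 × 12,000/15,000 = €2,456.
Working Family Credit: €106,800 is at or below the €113,300 threshold, so the full €5,210 applies.
Small Business Credit: €106,800 is below the €126,500 cutoff, so the full €2,900 applies.
Total: €2,456 + €5,210 + €2,900 = €10,566.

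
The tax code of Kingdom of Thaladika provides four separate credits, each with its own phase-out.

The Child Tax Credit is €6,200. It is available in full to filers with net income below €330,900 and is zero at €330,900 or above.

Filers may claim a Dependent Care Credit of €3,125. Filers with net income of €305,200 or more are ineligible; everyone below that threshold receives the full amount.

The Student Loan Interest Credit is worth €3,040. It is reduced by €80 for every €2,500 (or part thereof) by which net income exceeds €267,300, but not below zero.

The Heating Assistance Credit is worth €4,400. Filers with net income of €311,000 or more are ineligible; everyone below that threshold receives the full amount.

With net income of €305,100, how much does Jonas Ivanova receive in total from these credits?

€15,485

Child Tax Credit: €305,100 is below the €330,900 cutoff, so the full €6,200 applies.
Dependent Care Credit: €305,100 is below the €305,200 cutoff, so the full €3,125 applies.
Student Loan Interest Credit: income exceeds €267,300 by €37,800, which is 16 full-or-partial €2,500 increments; reduction = 16 × €80 = €1,280, leaving €1,760.
Heating Assistance Credit: €305,100 is below the €311,000 cutoff, so the full €4,400 applies.
Total: €6,200 + €3,125 + €1,760 + €4,400 = €15,485.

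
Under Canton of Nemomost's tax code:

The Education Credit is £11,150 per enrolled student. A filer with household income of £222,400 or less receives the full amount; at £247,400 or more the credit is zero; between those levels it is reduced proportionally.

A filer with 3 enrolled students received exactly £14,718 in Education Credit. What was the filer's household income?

£236,400

Full credit = 3 × £11,150 = £33,450.
£14,718 is 14,718/33,450 of the full £33,450, so 18,732/33,450 of the £25,000 range has been used: income = £222,400 + £25,000 × 18,732/33,450 = £236,400.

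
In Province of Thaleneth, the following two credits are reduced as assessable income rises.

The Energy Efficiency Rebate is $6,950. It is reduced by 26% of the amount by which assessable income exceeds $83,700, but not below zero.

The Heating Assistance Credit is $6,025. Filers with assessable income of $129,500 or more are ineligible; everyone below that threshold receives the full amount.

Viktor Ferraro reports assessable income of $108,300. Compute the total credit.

$6,579

Energy Efficiency Rebate: 26% of the $24,600 excess over $83,700 is $6,396; credit = $6,950 − $6,396 = $554.
Heating Assistance Credit: $108,300 is below the $129,500 cutoff, so the full $6,025 applies.
Total: $554 + $6,025 = $6,579.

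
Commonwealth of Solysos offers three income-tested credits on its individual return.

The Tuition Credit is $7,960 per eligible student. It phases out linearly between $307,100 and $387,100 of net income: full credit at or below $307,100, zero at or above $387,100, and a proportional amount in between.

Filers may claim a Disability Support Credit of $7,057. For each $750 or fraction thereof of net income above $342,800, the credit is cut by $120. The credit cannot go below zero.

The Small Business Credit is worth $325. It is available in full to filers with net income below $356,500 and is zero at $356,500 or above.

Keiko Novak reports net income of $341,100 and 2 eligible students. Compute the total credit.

Tuition Credit: base = 2 × $7,960 = $15,920. $341,100 is $34,000 into a $80,000 phase-out range, leaving 46,000/80,000 of the credit: $15,920 × 46,000/80,000 = $9,154.
Disability Support Credit: $341,100 is at or below the $342,800 threshold, so the full $7,057 applies.
Small Business Credit: $341,100 is below the $356,500 cutoff, so the full $325 applies.
Total: $9,154 + $7,057 + $325 = $16,536.

$16,536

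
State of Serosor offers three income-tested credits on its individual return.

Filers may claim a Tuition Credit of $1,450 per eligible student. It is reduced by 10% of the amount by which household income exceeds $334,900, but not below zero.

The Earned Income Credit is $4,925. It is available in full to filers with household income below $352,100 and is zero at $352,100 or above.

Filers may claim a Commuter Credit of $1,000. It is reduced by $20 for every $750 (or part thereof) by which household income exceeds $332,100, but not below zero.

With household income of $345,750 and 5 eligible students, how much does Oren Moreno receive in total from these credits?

Tuition Credit: base = 5 × $1,450 = $7,250. 10% of the $10,850 excess over $334,900 is $1,085; credit = $7,250 − $1,085 = $6,165.
Earned Income Credit: $345,750 is below the $352,100 cutoff, so the full $4,925 applies.
Commuter Credit: income exceeds $332,100 by $13,650, which is 19 full-or-partial $750 increments; reduction = 19 × $20 = $380, leaving $620.
Total: $6,165 + $4,925 + $620 = $11,710.

$11,710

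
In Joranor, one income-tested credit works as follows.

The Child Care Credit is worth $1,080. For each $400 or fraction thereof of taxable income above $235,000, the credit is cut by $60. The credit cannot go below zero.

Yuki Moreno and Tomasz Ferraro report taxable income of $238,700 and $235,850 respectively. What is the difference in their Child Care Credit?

Yuki ($238,700): Child Care Credit: income exceeds $235,000 by $3,700, which is 10 full-or-partial $400 increments; reduction = 10 × $60 = $600, leaving $480.
Tomasz ($235,850): Child Care Credit: income exceeds $235,000 by $850, which is 3 full-or-partial $400 increments; reduction = 3 × $60 = $180, leaving $900.
Difference: |$480 − $900| = $420.

$420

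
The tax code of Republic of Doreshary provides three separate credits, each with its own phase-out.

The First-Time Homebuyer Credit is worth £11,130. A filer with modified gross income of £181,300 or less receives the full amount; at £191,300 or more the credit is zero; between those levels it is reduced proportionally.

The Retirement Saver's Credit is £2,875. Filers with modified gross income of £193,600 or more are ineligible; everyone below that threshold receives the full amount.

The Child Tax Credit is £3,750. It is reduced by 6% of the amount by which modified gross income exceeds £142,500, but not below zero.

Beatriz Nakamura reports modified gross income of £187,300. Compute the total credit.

£8,389

First-Time Homebuyer Credit: £187,300 is £6,000 into a £10,000 phase-out range, leaving 4,000/10,000 of the credit: £11,130 × 4,000/10,000 = £4,452.
Retirement Saver's Credit: £187,300 is below the £193,600 cutoff, so the full £2,875 applies.
Child Tax Credit: 6% of the £44,800 excess over £142,500 is £2,688; credit = £3,750 − £2,688 = £1,062.
Total: £4,452 + £2,875 + £1,062 = £8,389.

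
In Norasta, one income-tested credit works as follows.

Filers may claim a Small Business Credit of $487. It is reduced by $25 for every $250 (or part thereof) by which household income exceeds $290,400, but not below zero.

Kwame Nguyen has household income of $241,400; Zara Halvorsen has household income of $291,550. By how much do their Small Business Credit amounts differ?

$125

Kwame ($241,400): Small Business Credit: $241,400 is at or below the $290,400 threshold, so the full $487 applies.
Zara ($291,550): Small Business Credit: income exceeds $290,400 by $1,150, which is 5 full-or-partial $250 increments; reduction = 5 × $25 = $125, leaving $362.
Difference: |$487 − $362| = $125.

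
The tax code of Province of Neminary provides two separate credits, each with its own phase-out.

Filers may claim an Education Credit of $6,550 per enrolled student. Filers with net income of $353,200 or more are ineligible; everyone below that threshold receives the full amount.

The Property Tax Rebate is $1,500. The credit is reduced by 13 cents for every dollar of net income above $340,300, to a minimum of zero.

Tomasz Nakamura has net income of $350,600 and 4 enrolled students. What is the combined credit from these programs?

Education Credit: base = 4 × $6,550 = $26,200. $350,600 is below the $353,200 cutoff, so the full $26,200 applies.
Property Tax Rebate: 13% of the $10,300 excess over $340,300 is $1,339; credit = $1,500 − $1,339 = $161.
Total: $26,200 + $161 = $26,361.

$26,361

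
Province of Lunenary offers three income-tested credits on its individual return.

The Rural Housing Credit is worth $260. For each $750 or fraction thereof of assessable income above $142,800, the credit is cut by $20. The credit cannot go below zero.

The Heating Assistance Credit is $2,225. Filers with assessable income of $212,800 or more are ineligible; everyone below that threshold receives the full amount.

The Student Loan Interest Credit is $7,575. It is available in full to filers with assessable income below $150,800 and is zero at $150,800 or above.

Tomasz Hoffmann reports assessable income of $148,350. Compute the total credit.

Rural Housing Credit: income exceeds $142,800 by $5,550, which is 8 full-or-partial $750 increments; reduction = 8 × $20 = $160, leaving $100.
Heating Assistance Credit: $148,350 is below the $212,800 cutoff, so the full $2,225 applies.
Student Loan Interest Credit: $148,350 is below the $150,800 cutoff, so the full $7,575 applies.
Total: $100 + $2,225 + $7,575 = $9,900.

$9,900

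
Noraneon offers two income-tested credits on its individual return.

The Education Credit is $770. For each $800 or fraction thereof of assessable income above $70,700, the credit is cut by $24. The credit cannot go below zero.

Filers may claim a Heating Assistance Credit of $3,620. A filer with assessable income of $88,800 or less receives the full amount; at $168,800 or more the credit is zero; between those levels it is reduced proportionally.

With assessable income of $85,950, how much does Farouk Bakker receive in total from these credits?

$3,910

Education Credit: income exceeds $70,700 by $15,250, which is 20 full-or-partial $800 increments; reduction = 20 × $24 = $480, leaving $290.
Heating Assistance Credit: $85,950 is at or below the $88,800 threshold, so the full $3,620 applies.
Total: $290 + $3,620 = $3,910.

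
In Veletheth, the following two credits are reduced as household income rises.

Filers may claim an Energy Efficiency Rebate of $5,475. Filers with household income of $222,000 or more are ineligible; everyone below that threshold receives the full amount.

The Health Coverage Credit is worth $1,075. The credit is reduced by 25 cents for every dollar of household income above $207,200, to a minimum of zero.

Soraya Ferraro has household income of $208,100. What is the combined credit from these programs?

Energy Efficiency Rebate: $208,100 is below the $222,000 cutoff, so the full $5,475 applies.
Health Coverage Credit: 25% of the $900 excess over $207,200 is $225; credit = $1,075 − $225 = $850.
Total: $5,475 + $850 = $6,325.

$6,325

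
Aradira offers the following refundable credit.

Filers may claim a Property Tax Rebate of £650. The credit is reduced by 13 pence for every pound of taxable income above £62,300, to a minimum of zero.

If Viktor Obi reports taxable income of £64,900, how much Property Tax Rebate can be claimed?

Property Tax Rebate: 13% of the £2,600 excess over £62,300 is £338; credit = £650 − £338 = £312.

£312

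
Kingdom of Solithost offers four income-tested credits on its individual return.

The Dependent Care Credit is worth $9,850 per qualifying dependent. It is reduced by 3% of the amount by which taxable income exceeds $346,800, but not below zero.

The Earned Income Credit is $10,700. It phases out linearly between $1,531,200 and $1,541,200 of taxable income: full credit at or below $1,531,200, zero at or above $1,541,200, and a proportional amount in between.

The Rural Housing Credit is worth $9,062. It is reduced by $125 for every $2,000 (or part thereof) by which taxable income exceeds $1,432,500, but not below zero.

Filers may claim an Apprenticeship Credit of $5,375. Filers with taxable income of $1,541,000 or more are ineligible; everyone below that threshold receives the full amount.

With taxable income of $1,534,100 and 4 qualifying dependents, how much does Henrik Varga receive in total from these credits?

Dependent Care Credit: base = 4 × $9,850 = $39,400. 3% of the $1,187,300 excess over $346,800 is $35,619; credit = $39,400 − $35,619 = $3,781.
Earned Income Credit: $1,534,100 is $2,900 into a $10,000 phase-out range, leaving 7,100/10,000 of the credit: $10,700 × 7,100/10,000 = $7,597.
Rural Housing Credit: income exceeds $1,432,500 by $101,600, which is 51 full-or-partial $2,000 increments; reduction = 51 × $125 = $6,375, leaving $2,687.
Apprenticeship Credit: $1,534,100 is below the $1,541,000 cutoff, so the full $5,375 applies.
Total: $3,781 + $7,597 + $2,687 + $5,375 = $19,440.

$19,440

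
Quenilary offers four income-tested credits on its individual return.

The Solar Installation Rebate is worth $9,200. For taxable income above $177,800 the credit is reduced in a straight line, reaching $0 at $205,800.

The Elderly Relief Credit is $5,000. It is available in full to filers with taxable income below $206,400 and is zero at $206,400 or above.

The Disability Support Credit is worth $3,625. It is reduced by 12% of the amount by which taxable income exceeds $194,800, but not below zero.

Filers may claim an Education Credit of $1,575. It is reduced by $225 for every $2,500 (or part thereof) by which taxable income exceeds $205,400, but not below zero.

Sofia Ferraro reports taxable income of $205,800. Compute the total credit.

Solar Installation Rebate: $205,800 is at or above $205,800, so the credit is $0.
Elderly Relief Credit: $205,800 is below the $206,400 cutoff, so the full $5,000 applies.
Disability Support Credit: 12% of the $11,000 excess over $194,800 is $1,320; credit = $3,625 − $1,320 = $2,305.
Education Credit: income exceeds $205,400 by $400, which is 1 full-or-partial $2,500 increment; reduction = 1 × $225 = $225, leaving $1,350.
Total: $0 + $5,000 + $2,305 + $1,350 = $8,655.

$8,655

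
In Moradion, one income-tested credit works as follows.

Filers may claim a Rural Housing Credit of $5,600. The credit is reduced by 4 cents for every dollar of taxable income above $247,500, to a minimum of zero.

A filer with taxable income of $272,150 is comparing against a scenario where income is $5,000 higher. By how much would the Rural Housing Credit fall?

At $272,150 — 4% of the $24,650 excess over $247,500 is $986; credit = $5,600 − $986 = $4,614.
At $277,150 — 4% of the $29,650 excess over $247,500 is $1,186; credit = $5,600 − $1,186 = $4,414.
Lost: $4,614 − $4,414 = $200.

$200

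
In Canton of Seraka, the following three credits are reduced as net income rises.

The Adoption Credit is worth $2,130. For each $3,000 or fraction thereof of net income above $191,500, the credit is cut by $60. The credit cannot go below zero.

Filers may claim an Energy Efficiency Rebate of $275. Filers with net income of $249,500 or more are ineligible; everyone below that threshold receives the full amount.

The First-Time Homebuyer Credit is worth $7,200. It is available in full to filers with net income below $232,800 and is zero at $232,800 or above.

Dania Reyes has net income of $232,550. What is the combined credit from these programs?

Adoption Credit: income exceeds $191,500 by $41,050, which is 14 full-or-partial $3,000 increments; reduction = 14 × $60 = $840, leaving $1,290.
Energy Efficiency Rebate: $232,550 is below the $249,500 cutoff, so the full $275 applies.
First-Time Homebuyer Credit: $232,550 is below the $232,800 cutoff, so the full $7,200 applies.
Total: $1,290 + $275 + $7,200 = $8,765.

$8,765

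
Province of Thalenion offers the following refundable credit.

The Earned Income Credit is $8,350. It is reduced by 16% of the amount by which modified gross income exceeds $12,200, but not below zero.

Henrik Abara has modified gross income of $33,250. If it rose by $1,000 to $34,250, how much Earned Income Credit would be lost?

$160

At $33,250 — 16% of the $21,050 excess over $12,200 is $3,368; credit = $8,350 − $3,368 = $4,982.
At $34,250 — 16% of the $22,050 excess over $12,200 is $3,528; credit = $8,350 − $3,528 = $4,822.
Lost: $4,982 − $4,822 = $160.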